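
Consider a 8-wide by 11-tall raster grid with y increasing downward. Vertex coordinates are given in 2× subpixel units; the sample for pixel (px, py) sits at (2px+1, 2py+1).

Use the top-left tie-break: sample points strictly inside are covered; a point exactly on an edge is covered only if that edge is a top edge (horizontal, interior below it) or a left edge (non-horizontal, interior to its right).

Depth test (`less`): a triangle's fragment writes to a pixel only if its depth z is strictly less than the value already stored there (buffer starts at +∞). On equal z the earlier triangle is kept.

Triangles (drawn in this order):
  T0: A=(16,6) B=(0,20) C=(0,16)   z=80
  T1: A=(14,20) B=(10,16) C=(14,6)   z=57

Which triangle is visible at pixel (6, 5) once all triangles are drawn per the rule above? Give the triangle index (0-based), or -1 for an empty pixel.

T0:
  2·area = 64
  edge (16, 6)→(0, 20): d=(-16,14) right/bottom  bias=-1
  edge (0, 20)→(0, 16): d=(0,-4) top-left  bias=+0
  edge (0, 16)→(16, 6): d=(16,-10) top-left  bias=+0
    (4,5)@(9, 11): e=[18,36,10] → X
    (5,5)@(11, 11): e=[-10,44,30] → .
    (2,6)@(5, 13): e=[42,20,2] → X
    (3,6)@(7, 13): e=[14,28,22] → X
    (4,6)@(9, 13): e=[-14,36,42] → .
    (1,7)@(3, 15): e=[38,12,14] → X
    (3,7)@(7, 15): e=[-18,28,54] → .
    (0,8)@(1, 17): e=[34,4,26] → X
    (2,8)@(5, 17): e=[-22,20,66] → .
    (0,9)@(1, 19): e=[2,4,58] → X
    (1,9)@(3, 19): e=[-26,12,78] → .
    (0,10)@(1, 21): e=[-30,4,90] → .
  covered (8 px):
    . . . . . . . .
    . . . . . . . .
    . . . . . . . .
    . . . . . . . .
    . . . . . . . .
    . . . . X . . .
    . . X X . . . .
    . X X . . . . .
    X X . . . . . .
    X . . . . . . .
    . . . . . . . .
T1:
  2·area = 56
  edge (14, 20)→(10, 16): d=(-4,-4) top-left  bias=+0
  edge (10, 16)→(14, 6): d=(4,-10) top-left  bias=+0
  edge (14, 6)→(14, 20): d=(0,14) right/bottom  bias=-1
    (0,3)@(1, 7): e=[0,-126,182] → .  [on edge]
    (1,4)@(3, 9): e=[0,-98,154] → .  [on edge]
    (6,4)@(13, 9): e=[40,2,14] → X
    (7,4)@(15, 9): e=[48,22,-14] → .
    (2,5)@(5, 11): e=[0,-70,126] → .  [on edge]
    (6,5)@(13, 11): e=[32,10,14] → X
    (7,5)@(15, 11): e=[40,30,-14] → .
    (3,6)@(7, 13): e=[0,-42,98] → .  [on edge]
    (6,6)@(13, 13): e=[24,18,14] → X
    (7,6)@(15, 13): e=[32,38,-14] → .
    (4,7)@(9, 15): e=[0,-14,70] → .  [on edge]
    (5,7)@(11, 15): e=[8,6,42] → X
    (5,8)@(11, 17): e=[0,14,42] → X  [on edge]
    (6,9)@(13, 19): e=[0,42,14] → X  [on edge]
    (7,10)@(15, 21): e=[0,70,-14] → .  [on edge]
  covered (8 px):
    . . . . . . . .
    . . . . . . . .
    . . . . . . . .
    . . . . . . . .
    . . . . . . X .
    . . . . . . X .
    . . . . . . X .
    . . . . . X X .
    . . . . . X X .
    . . . . . . X .
    . . . . . . . .

Z-buffer (winner per pixel, '.' = empty):
  . . . . . . . .
  . . . . . . . .
  . . . . . . . .
  . . . . . . . .
  . . . . . . 1 .
  . . . . 0 . 1 .
  . . 0 0 . . 1 .
  . 0 0 . . 1 1 .
  0 0 . . . 1 1 .
  0 . . . . . 1 .
  . . . . . . . .

Final: 1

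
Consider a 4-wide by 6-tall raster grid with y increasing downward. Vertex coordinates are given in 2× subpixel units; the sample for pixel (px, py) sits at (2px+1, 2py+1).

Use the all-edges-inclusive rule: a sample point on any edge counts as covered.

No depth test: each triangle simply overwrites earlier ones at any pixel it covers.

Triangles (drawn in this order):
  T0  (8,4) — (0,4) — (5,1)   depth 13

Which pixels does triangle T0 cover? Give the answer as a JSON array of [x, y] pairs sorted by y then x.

T0:
  2·area = 24
  edge (8, 4)→(0, 4): d=(-8,0) inclusive
  edge (0, 4)→(5, 1): d=(5,-3) inclusive
  edge (5, 1)→(8, 4): d=(3,3) inclusive
    (2,0)@(5, 1): e=[24,0,0] → #  [on edge]
    (3,0)@(7, 1): e=[24,6,-6] → ·
    (1,1)@(3, 3): e=[8,4,12] → #
    (3,1)@(7, 3): e=[8,16,0] → #  [on edge]
    (1,2)@(3, 5): e=[-8,14,18] → ·
    (2,2)@(5, 5): e=[-8,20,12] → ·
    (3,2)@(7, 5): e=[-8,26,6] → ·
  covered (4 px):
    · · # ·
    · # # #
    · · · ·
    · · · ·
    · · · ·
    · · · ·

Result: [[2,0],[1,1],[2,1],[3,1]]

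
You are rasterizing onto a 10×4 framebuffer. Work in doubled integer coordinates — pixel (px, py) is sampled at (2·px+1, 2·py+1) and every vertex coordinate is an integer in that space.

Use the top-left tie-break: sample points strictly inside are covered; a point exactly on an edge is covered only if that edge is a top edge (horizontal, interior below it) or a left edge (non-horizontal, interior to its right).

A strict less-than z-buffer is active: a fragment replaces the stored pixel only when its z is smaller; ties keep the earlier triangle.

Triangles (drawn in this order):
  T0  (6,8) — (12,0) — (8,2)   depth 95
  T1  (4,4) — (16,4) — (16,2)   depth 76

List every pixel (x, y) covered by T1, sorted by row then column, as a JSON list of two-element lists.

T0:
  2·area = 20  (B↔C swapped to make it positive)
  edge (6, 8)→(8, 2): d=(2,-6) top-left  bias=+0
  edge (8, 2)→(12, 0): d=(4,-2) top-left  bias=+0
  edge (12, 0)→(6, 8): d=(-6,8) right/bottom  bias=-1
    (5,0)@(11, 1): e=[16,2,2] → █
    (6,0)@(13, 1): e=[28,6,-14] → ·
    (4,1)@(9, 3): e=[8,6,6] → █
    (5,1)@(11, 3): e=[20,10,-10] → ·
    (3,2)@(7, 5): e=[0,10,10] → █  [on edge]
    (4,2)@(9, 5): e=[12,14,-6] → ·
    (3,3)@(7, 7): e=[4,18,-2] → ·
  covered (3 px):
    · · · · · █ · · · ·
    · · · · █ · · · · ·
    · · · █ · · · · · ·
    · · · · · · · · · ·
T1:
  2·area = 24  (B↔C swapped to make it positive)
  edge (4, 4)→(16, 2): d=(12,-2) top-left  bias=+0
  edge (16, 2)→(16, 4): d=(0,2) right/bottom  bias=-1
  edge (16, 4)→(4, 4): d=(-12,0) right/bottom  bias=-1
    (5,1)@(11, 3): e=[2,10,12] → █
    (6,1)@(13, 3): e=[6,6,12] → █
    (7,1)@(15, 3): e=[10,2,12] → █
    (8,1)@(17, 3): e=[14,-2,12] → ·
    (5,2)@(11, 5): e=[26,10,-12] → ·
    (6,2)@(13, 5): e=[30,6,-12] → ·
    (7,2)@(15, 5): e=[34,2,-12] → ·
  covered (3 px):
    · · · · · · · · · ·
    · · · · · █ █ █ · ·
    · · · · · · · · · ·
    · · · · · · · · · ·

Final: [[5,1],[6,1],[7,1]]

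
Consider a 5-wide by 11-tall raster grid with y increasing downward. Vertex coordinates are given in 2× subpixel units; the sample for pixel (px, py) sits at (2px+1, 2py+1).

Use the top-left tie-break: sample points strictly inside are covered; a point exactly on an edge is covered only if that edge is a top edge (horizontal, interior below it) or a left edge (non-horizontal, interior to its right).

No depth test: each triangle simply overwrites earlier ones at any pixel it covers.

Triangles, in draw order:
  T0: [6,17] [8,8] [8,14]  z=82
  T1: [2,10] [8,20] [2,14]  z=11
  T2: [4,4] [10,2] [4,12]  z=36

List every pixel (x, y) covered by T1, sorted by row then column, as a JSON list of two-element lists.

T0:
  2·area = 12
  edge (6, 17)→(8, 8): d=(2,-9) top-left  bias=+0
  edge (8, 8)→(8, 14): d=(0,6) right/bottom  bias=-1
  edge (8, 14)→(6, 17): d=(-2,3) right/bottom  bias=-1
    (3,6)@(7, 13): e=[1,6,5] → #
    (4,6)@(9, 13): e=[19,-6,-1] → ·
    (3,7)@(7, 15): e=[5,6,1] → #
    (4,7)@(9, 15): e=[23,-6,-5] → ·
    (3,8)@(7, 17): e=[9,6,-3] → ·
  covered (2 px):
    · · · · ·
    · · · · ·
    · · · · ·
    · · · · ·
    · · · · ·
    · · · · ·
    · · · # ·
    · · · # ·
    · · · · ·
    · · · · ·
    · · · · ·
T1:
  2·area = 24
  edge (2, 10)→(8, 20): d=(6,10) right/bottom  bias=-1
  edge (8, 20)→(2, 14): d=(-6,-6) top-left  bias=+0
  edge (2, 14)→(2, 10): d=(0,-4) top-left  bias=+0
    (0,6)@(1, 13): e=[28,0,-4] → ·  [on edge]
    (1,6)@(3, 13): e=[8,12,4] → #
    (2,6)@(5, 13): e=[-12,24,12] → ·
    (1,7)@(3, 15): e=[20,0,4] → #  [on edge]
    (2,7)@(5, 15): e=[0,12,12] → ·  [on edge]
    (1,8)@(3, 17): e=[32,-12,4] → ·
    (2,8)@(5, 17): e=[12,0,12] → #  [on edge]
    (3,8)@(7, 17): e=[-8,12,20] → ·
    (2,9)@(5, 19): e=[24,-12,12] → ·
    (3,9)@(7, 19): e=[4,0,20] → #  [on edge]
    (4,9)@(9, 19): e=[-16,12,28] → ·
    (3,10)@(7, 21): e=[16,-12,20] → ·
    (4,10)@(9, 21): e=[-4,0,28] → ·  [on edge]
  covered (4 px):
    · · · · ·
    · · · · ·
    · · · · ·
    · · · · ·
    · · · · ·
    · · · · ·
    · # · · ·
    · # · · ·
    · · # · ·
    · · · # ·
    · · · · ·
T2:
  2·area = 48
  edge (4, 4)→(10, 2): d=(6,-2) top-left  bias=+0
  edge (10, 2)→(4, 12): d=(-6,10) right/bottom  bias=-1
  edge (4, 12)→(4, 4): d=(0,-8) top-left  bias=+0
    (3,1)@(7, 3): e=[0,24,24] → #  [on edge]
    (4,1)@(9, 3): e=[4,4,40] → #
    (0,2)@(1, 5): e=[0,72,-24] → ·  [on edge]
    (2,2)@(5, 5): e=[8,32,8] → #
    (4,2)@(9, 5): e=[16,-8,40] → ·
    (2,3)@(5, 7): e=[20,20,8] → #
    (3,3)@(7, 7): e=[24,0,24] → ·  [on edge]
    (2,4)@(5, 9): e=[32,8,8] → #
    (3,4)@(7, 9): e=[36,-12,24] → ·
    (2,5)@(5, 11): e=[44,-4,8] → ·
    (0,8)@(1, 17): e=[72,0,-24] → ·  [on edge]
  covered (6 px):
    · · · · ·
    · · · # #
    · · # # ·
    · · # · ·
    · · # · ·
    · · · · ·
    · · · · ·
    · · · · ·
    · · · · ·
    · · · · ·
    · · · · ·

Final: [[1,6],[1,7],[2,8],[3,9]]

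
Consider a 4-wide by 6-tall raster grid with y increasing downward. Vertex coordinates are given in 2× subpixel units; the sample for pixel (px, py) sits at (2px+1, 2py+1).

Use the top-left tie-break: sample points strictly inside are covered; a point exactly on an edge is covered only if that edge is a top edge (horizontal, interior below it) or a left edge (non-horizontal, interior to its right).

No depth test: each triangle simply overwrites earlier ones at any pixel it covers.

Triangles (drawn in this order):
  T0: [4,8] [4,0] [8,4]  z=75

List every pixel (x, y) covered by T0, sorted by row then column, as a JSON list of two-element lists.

T0:
  2·area = 32
  edge (4, 8)→(4, 0): d=(0,-8) top-left  bias=+0
  edge (4, 0)→(8, 4): d=(4,4) right/bottom  bias=-1
  edge (8, 4)→(4, 8): d=(-4,4) right/bottom  bias=-1
    (2,0)@(5, 1): e=[8,0,24] → .  [on edge]
    (2,1)@(5, 3): e=[8,8,16] → X
    (3,1)@(7, 3): e=[24,0,8] → .  [on edge]
    (2,2)@(5, 5): e=[8,16,8] → X
    (3,2)@(7, 5): e=[24,8,0] → .  [on edge]
    (2,3)@(5, 7): e=[8,24,0] → .  [on edge]
    (1,4)@(3, 9): e=[-8,40,0] → .  [on edge]
    (0,5)@(1, 11): e=[-24,56,0] → .  [on edge]
  covered (2 px):
    . . . .
    . . X .
    . . X .
    . . . .
    . . . .
    . . . .

Result: [[2,1],[2,2]]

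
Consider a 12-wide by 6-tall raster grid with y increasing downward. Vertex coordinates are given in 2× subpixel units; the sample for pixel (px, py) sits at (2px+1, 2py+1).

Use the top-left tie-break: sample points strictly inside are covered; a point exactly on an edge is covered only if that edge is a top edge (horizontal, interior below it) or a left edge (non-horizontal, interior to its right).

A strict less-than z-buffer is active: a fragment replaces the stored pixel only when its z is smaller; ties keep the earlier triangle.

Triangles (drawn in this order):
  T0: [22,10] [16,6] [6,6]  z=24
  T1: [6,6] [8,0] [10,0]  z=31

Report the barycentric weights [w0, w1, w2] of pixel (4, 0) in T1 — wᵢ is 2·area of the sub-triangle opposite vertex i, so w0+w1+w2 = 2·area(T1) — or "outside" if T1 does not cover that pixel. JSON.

T0:
  2·area = 40  (B↔C swapped to make it positive)
  edge (22, 10)→(6, 6): d=(-16,-4) top-left  bias=+0
  edge (6, 6)→(16, 6): d=(10,0) top-left  bias=+0
  edge (16, 6)→(22, 10): d=(6,4) right/bottom  bias=-1
    (5,3)@(11, 7): e=[4,10,26] → █
    (6,3)@(13, 7): e=[12,10,18] → █
    (7,3)@(15, 7): e=[20,10,10] → █
    (8,3)@(17, 7): e=[28,10,2] → █
    (9,3)@(19, 7): e=[36,10,-6] → ·
    (5,4)@(11, 9): e=[-28,30,38] → ·
    (6,4)@(13, 9): e=[-20,30,30] → ·
    (7,4)@(15, 9): e=[-12,30,22] → ·
    (8,4)@(17, 9): e=[-4,30,14] → ·
    (9,4)@(19, 9): e=[4,30,6] → █
    (10,4)@(21, 9): e=[12,30,-2] → ·
    (9,5)@(19, 11): e=[-28,50,18] → ·
  covered (5 px):
    · · · · · · · · · · · ·
    · · · · · · · · · · · ·
    · · · · · · · · · · · ·
    · · · · · █ █ █ █ · · ·
    · · · · · · · · · █ · ·
    · · · · · · · · · · · ·
T1:
  2·area = 12
  edge (6, 6)→(8, 0): d=(2,-6) top-left  bias=+0
  edge (8, 0)→(10, 0): d=(2,0) top-left  bias=+0
  edge (10, 0)→(6, 6): d=(-4,6) right/bottom  bias=-1
    (4,0)@(9, 1): e=[8,2,2] → █
    (5,0)@(11, 1): e=[20,2,-10] → ·
    (3,1)@(7, 3): e=[0,6,6] → █  [on edge]
    (4,1)@(9, 3): e=[12,6,-6] → ·
    (3,2)@(7, 5): e=[4,10,-2] → ·
    (2,4)@(5, 9): e=[0,18,-6] → ·  [on edge]
  covered (2 px):
    · · · · █ · · · · · · ·
    · · · █ · · · · · · · ·
    · · · · · · · · · · · ·
    · · · · · · · · · · · ·
    · · · · · · · · · · · ·
    · · · · · · · · · · · ·

Answer: [2,2,8]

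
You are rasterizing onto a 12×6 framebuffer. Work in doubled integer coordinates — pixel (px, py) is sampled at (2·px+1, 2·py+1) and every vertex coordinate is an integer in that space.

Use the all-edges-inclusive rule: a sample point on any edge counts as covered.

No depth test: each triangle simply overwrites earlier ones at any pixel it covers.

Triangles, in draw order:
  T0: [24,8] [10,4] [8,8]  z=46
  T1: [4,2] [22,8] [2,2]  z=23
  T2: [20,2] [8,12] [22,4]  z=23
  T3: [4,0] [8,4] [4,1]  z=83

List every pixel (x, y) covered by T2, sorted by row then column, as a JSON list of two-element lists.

T0:
  2·area = 64  (B↔C swapped to make it positive)
  edge (24, 8)→(8, 8): d=(-16,0) inclusive
  edge (8, 8)→(10, 4): d=(2,-4) inclusive
  edge (10, 4)→(24, 8): d=(14,4) inclusive
    (5,2)@(11, 5): e=[48,6,10] → X
    (6,2)@(13, 5): e=[48,14,2] → X
    (7,2)@(15, 5): e=[48,22,-6] → .
    (4,3)@(9, 7): e=[16,2,46] → X
    (7,3)@(15, 7): e=[16,26,22] → X
    (8,3)@(17, 7): e=[16,34,14] → X
    (9,3)@(19, 7): e=[16,42,6] → X
    (10,3)@(21, 7): e=[16,50,-2] → .
    (4,4)@(9, 9): e=[-16,6,74] → .
    (5,4)@(11, 9): e=[-16,14,66] → .
    (6,4)@(13, 9): e=[-16,22,58] → .
    (7,4)@(15, 9): e=[-16,30,50] → .
  covered (8 px):
    . . . . . . . . . . . .
    . . . . . . . . . . . .
    . . . . . X X . . . . .
    . . . . X X X X X X . .
    . . . . . . . . . . . .
    . . . . . . . . . . . .
T1:
  2·area = 12
  edge (4, 2)→(22, 8): d=(18,6) inclusive
  edge (22, 8)→(2, 2): d=(-20,-6) inclusive
  edge (2, 2)→(4, 2): d=(2,0) inclusive
    (0,0)@(1, 1): e=[0,14,-2] → .  [on edge]
    (3,1)@(7, 3): e=[0,10,2] → X  [on edge]
    (4,1)@(9, 3): e=[-12,22,2] → .
    (3,2)@(7, 5): e=[36,-30,6] → .
    (6,2)@(13, 5): e=[0,6,6] → X  [on edge]
    (7,2)@(15, 5): e=[-12,18,6] → .
    (6,3)@(13, 7): e=[36,-34,10] → .
    (9,3)@(19, 7): e=[0,2,10] → X  [on edge]
    (10,3)@(21, 7): e=[-12,14,10] → .
    (9,4)@(19, 9): e=[36,-38,14] → .
  covered (3 px):
    . . . . . . . . . . . .
    . . . X . . . . . . . .
    . . . . . . X . . . . .
    . . . . . . . . . X . .
    . . . . . . . . . . . .
    . . . . . . . . . . . .
T2:
  2·area = 44  (B↔C swapped to make it positive)
  edge (20, 2)→(22, 4): d=(2,2) inclusive
  edge (22, 4)→(8, 12): d=(-14,8) inclusive
  edge (8, 12)→(20, 2): d=(12,-10) inclusive
    (9,0)@(19, 1): e=[0,66,-22] → .  [on edge]
    (9,1)@(19, 3): e=[4,38,2] → X
    (10,1)@(21, 3): e=[0,22,22] → X  [on edge]
    (11,1)@(23, 3): e=[-4,6,42] → .
    (8,2)@(17, 5): e=[12,26,6] → X
    (10,2)@(21, 5): e=[4,-6,46] → .
    (11,2)@(23, 5): e=[0,-22,66] → .  [on edge]
    (7,3)@(15, 7): e=[20,14,10] → X
    (8,3)@(17, 7): e=[16,-2,30] → .
    (9,3)@(19, 7): e=[12,-18,50] → .
    (6,4)@(13, 9): e=[28,2,14] → X
    (7,4)@(15, 9): e=[24,-14,34] → .
  covered (6 px):
    . . . . . . . . . . . .
    . . . . . . . . . X X .
    . . . . . . . . X X . .
    . . . . . . . X . . . .
    . . . . . . X . . . . .
    . . . . . . . . . . . .
T3:
  2·area = 4
  edge (4, 0)→(8, 4): d=(4,4) inclusive
  edge (8, 4)→(4, 1): d=(-4,-3) inclusive
  edge (4, 1)→(4, 0): d=(0,-1) inclusive
    (2,0)@(5, 1): e=[0,3,1] → X  [on edge]
    (3,0)@(7, 1): e=[-8,9,3] → .
    (2,1)@(5, 3): e=[8,-5,1] → .
    (3,1)@(7, 3): e=[0,1,3] → X  [on edge]
    (4,1)@(9, 3): e=[-8,7,5] → .
    (3,2)@(7, 5): e=[8,-7,3] → .
    (4,2)@(9, 5): e=[0,-1,5] → .  [on edge]
    (5,3)@(11, 7): e=[0,-3,7] → .  [on edge]
    (6,4)@(13, 9): e=[0,-5,9] → .  [on edge]
    (7,5)@(15, 11): e=[0,-7,11] → .  [on edge]
  covered (2 px):
    . . X . . . . . . . . .
    . . . X . . . . . . . .
    . . . . . . . . . . . .
    . . . . . . . . . . . .
    . . . . . . . . . . . .
    . . . . . . . . . . . .

Final: [[9,1],[10,1],[8,2],[9,2],[7,3],[6,4]]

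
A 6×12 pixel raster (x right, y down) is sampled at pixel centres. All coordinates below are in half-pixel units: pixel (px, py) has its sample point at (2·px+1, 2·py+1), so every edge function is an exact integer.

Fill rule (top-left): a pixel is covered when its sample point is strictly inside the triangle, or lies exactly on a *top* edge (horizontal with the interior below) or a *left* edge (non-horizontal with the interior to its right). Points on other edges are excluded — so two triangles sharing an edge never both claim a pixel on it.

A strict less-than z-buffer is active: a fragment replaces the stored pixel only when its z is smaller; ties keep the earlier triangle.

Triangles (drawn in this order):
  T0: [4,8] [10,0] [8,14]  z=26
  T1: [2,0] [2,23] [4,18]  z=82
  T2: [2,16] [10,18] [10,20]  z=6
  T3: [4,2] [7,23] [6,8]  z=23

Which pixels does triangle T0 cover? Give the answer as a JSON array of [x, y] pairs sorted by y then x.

T0:
  2·area = 68
  edge (4, 8)→(10, 0): d=(6,-8) top-left  bias=+0
  edge (10, 0)→(8, 14): d=(-2,14) right/bottom  bias=-1
  edge (8, 14)→(4, 8): d=(-4,-6) top-left  bias=+0
    (4,1)@(9, 3): e=[10,8,50] → █
    (5,1)@(11, 3): e=[26,-20,62] → ·
    (3,2)@(7, 5): e=[6,32,30] → █
    (5,2)@(11, 5): e=[38,-24,54] → ·
    (2,3)@(5, 7): e=[2,56,10] → █
    (4,3)@(9, 7): e=[34,0,34] → ·  [on edge]
    (2,4)@(5, 9): e=[14,52,2] → █
    (4,4)@(9, 9): e=[46,-4,26] → ·
    (2,5)@(5, 11): e=[26,48,-6] → ·
    (3,5)@(7, 11): e=[42,20,6] → █
    (4,5)@(9, 11): e=[58,-8,18] → ·
    (3,6)@(7, 13): e=[54,16,-2] → ·
    (3,10)@(7, 21): e=[102,0,-34] → ·  [on edge]
  covered (8 px):
    · · · · · ·
    · · · · █ ·
    · · · █ █ ·
    · · █ █ · ·
    · · █ █ · ·
    · · · █ · ·
    · · · · · ·
    · · · · · ·
    · · · · · ·
    · · · · · ·
    · · · · · ·
    · · · · · ·
T1:
  2·area = 46  (B↔C swapped to make it positive)
  edge (2, 0)→(4, 18): d=(2,18) right/bottom  bias=-1
  edge (4, 18)→(2, 23): d=(-2,5) right/bottom  bias=-1
  edge (2, 23)→(2, 0): d=(0,-23) top-left  bias=+0
    (1,4)@(3, 9): e=[0,23,23] → ·  [on edge]
    (1,5)@(3, 11): e=[4,19,23] → █
    (2,5)@(5, 11): e=[-32,9,69] → ·
    (1,6)@(3, 13): e=[8,15,23] → █
    (2,6)@(5, 13): e=[-28,5,69] → ·
    (1,7)@(3, 15): e=[12,11,23] → █
    (2,7)@(5, 15): e=[-24,1,69] → ·
    (1,8)@(3, 17): e=[16,7,23] → █
    (2,8)@(5, 17): e=[-20,-3,69] → ·
    (1,9)@(3, 19): e=[20,3,23] → █
    (2,9)@(5, 19): e=[-16,-7,69] → ·
    (1,10)@(3, 21): e=[24,-1,23] → ·
  covered (5 px):
    · · · · · ·
    · · · · · ·
    · · · · · ·
    · · · · · ·
    · · · · · ·
    · █ · · · ·
    · █ · · · ·
    · █ · · · ·
    · █ · · · ·
    · █ · · · ·
    · · · · · ·
    · · · · · ·
T2:
  2·area = 16
  edge (2, 16)→(10, 18): d=(8,2) right/bottom  bias=-1
  edge (10, 18)→(10, 20): d=(0,2) right/bottom  bias=-1
  edge (10, 20)→(2, 16): d=(-8,-4) top-left  bias=+0
    (2,8)@(5, 17): e=[2,10,4] → █
    (3,8)@(7, 17): e=[-2,6,12] → ·
    (2,9)@(5, 19): e=[18,10,-12] → ·
    (4,9)@(9, 19): e=[10,2,4] → █
    (5,9)@(11, 19): e=[6,-2,12] → ·
    (4,10)@(9, 21): e=[26,2,-12] → ·
  covered (2 px):
    · · · · · ·
    · · · · · ·
    · · · · · ·
    · · · · · ·
    · · · · · ·
    · · · · · ·
    · · · · · ·
    · · · · · ·
    · · █ · · ·
    · · · · █ ·
    · · · · · ·
    · · · · · ·
T3:
  2·area = 24  (B↔C swapped to make it positive)
  edge (4, 2)→(6, 8): d=(2,6) right/bottom  bias=-1
  edge (6, 8)→(7, 23): d=(1,15) right/bottom  bias=-1
  edge (7, 23)→(4, 2): d=(-3,-21) top-left  bias=+0
    (2,2)@(5, 5): e=[0,12,12] → ·  [on edge]
    (2,3)@(5, 7): e=[4,14,6] → █
    (3,3)@(7, 7): e=[-8,-16,48] → ·
    (2,4)@(5, 9): e=[8,16,0] → █  [on edge]
    (3,4)@(7, 9): e=[-4,-14,42] → ·
    (2,5)@(5, 11): e=[12,18,-6] → ·
    (3,5)@(7, 11): e=[0,-12,36] → ·  [on edge]
    (4,8)@(9, 17): e=[0,-36,60] → ·  [on edge]
    (3,11)@(7, 23): e=[24,0,0] → ·  [on edge]
    (5,11)@(11, 23): e=[0,-60,84] → ·  [on edge]
  covered (2 px):
    · · · · · ·
    · · · · · ·
    · · · · · ·
    · · █ · · ·
    · · █ · · ·
    · · · · · ·
    · · · · · ·
    · · · · · ·
    · · · · · ·
    · · · · · ·
    · · · · · ·
    · · · · · ·

Answer: [[4,1],[3,2],[4,2],[2,3],[3,3],[2,4],[3,4],[3,5]]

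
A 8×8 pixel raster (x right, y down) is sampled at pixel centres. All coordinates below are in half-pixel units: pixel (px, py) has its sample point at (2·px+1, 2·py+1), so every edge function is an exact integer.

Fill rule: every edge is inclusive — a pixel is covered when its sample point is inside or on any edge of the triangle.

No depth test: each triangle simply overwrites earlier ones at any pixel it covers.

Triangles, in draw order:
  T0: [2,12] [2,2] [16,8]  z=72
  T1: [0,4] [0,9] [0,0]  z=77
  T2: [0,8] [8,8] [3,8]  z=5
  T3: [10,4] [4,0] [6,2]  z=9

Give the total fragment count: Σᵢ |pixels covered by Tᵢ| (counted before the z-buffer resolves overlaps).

T0:
  2·area = 140
  edge (2, 12)→(2, 2): d=(0,-10) inclusive
  edge (2, 2)→(16, 8): d=(14,6) inclusive
  edge (16, 8)→(2, 12): d=(-14,4) inclusive
    (1,1)@(3, 3): e=[10,8,122] → #
    (2,1)@(5, 3): e=[30,-4,114] → ·
    (1,2)@(3, 5): e=[10,36,94] → #
    (2,2)@(5, 5): e=[30,24,86] → #
    (3,2)@(7, 5): e=[50,12,78] → #
    (4,2)@(9, 5): e=[70,0,70] → #  [on edge]
    (5,2)@(11, 5): e=[90,-12,62] → ·
    (1,3)@(3, 7): e=[10,64,66] → #
    (5,3)@(11, 7): e=[90,16,34] → #
    (6,3)@(13, 7): e=[110,4,26] → #
    (7,3)@(15, 7): e=[130,-8,18] → ·
    (1,4)@(3, 9): e=[10,92,38] → #
  covered (18 px):
    · · · · · · · ·
    · # · · · · · ·
    · # # # # · · ·
    · # # # # # # ·
    · # # # # # · ·
    · # # · · · · ·
    · · · · · · · ·
    · · · · · · · ·
T1:
  degenerate (2·area = 0) — covers nothing
T2:
  degenerate (2·area = 0) — covers nothing
T3:
  2·area = 4  (B↔C swapped to make it positive)
  edge (10, 4)→(6, 2): d=(-4,-2) inclusive
  edge (6, 2)→(4, 0): d=(-2,-2) inclusive
  edge (4, 0)→(10, 4): d=(6,4) inclusive
    (2,0)@(5, 1): e=[2,0,2] → #  [on edge]
    (3,0)@(7, 1): e=[6,4,-6] → ·
    (2,1)@(5, 3): e=[-6,-4,14] → ·
    (3,1)@(7, 3): e=[-2,0,6] → ·  [on edge]
    (4,2)@(9, 5): e=[-6,0,10] → ·  [on edge]
    (5,3)@(11, 7): e=[-10,0,14] → ·  [on edge]
    (6,4)@(13, 9): e=[-14,0,18] → ·  [on edge]
    (7,5)@(15, 11): e=[-18,0,22] → ·  [on edge]
  covered (1 px):
    · · # · · · · ·
    · · · · · · · ·
    · · · · · · · ·
    · · · · · · · ·
    · · · · · · · ·
    · · · · · · · ·
    · · · · · · · ·
    · · · · · · · ·

Answer: 19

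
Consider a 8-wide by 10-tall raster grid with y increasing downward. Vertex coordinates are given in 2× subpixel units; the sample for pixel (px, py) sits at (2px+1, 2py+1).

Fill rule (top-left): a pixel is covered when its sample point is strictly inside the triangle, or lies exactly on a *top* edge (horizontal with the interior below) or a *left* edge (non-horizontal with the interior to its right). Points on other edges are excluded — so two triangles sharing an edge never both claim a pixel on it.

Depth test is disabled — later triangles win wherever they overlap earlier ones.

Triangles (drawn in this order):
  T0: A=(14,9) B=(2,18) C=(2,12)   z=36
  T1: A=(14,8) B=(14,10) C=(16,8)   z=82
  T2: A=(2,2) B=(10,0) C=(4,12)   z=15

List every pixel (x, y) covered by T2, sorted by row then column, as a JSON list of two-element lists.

T0:
  2·area = 72
  edge (14, 9)→(2, 18): d=(-12,9) right/bottom  bias=-1
  edge (2, 18)→(2, 12): d=(0,-6) top-left  bias=+0
  edge (2, 12)→(14, 9): d=(12,-3) top-left  bias=+0
    (3,5)@(7, 11): e=[39,30,3] → #
    (4,5)@(9, 11): e=[21,42,9] → #
    (5,5)@(11, 11): e=[3,54,15] → #
    (6,5)@(13, 11): e=[-15,66,21] → ·
    (1,6)@(3, 13): e=[51,6,15] → #
    (2,6)@(5, 13): e=[33,18,21] → #
    (4,6)@(9, 13): e=[-3,42,33] → ·
    (5,6)@(11, 13): e=[-21,54,39] → ·
    (1,7)@(3, 15): e=[27,6,39] → #
    (3,7)@(7, 15): e=[-9,30,51] → ·
    (1,8)@(3, 17): e=[3,6,63] → #
    (2,8)@(5, 17): e=[-15,18,69] → ·
  covered (9 px):
    · · · · · · · ·
    · · · · · · · ·
    · · · · · · · ·
    · · · · · · · ·
    · · · · · · · ·
    · · · # # # · ·
    · # # # · · · ·
    · # # · · · · ·
    · # · · · · · ·
    · · · · · · · ·
T1:
  2·area = 4  (B↔C swapped to make it positive)
  edge (14, 8)→(16, 8): d=(2,0) top-left  bias=+0
  edge (16, 8)→(14, 10): d=(-2,2) right/bottom  bias=-1
  edge (14, 10)→(14, 8): d=(0,-2) top-left  bias=+0
    (7,4)@(15, 9): e=[2,0,2] → ·  [on edge]
    (6,5)@(13, 11): e=[6,0,-2] → ·  [on edge]
    (5,6)@(11, 13): e=[10,0,-6] → ·  [on edge]
    (4,7)@(9, 15): e=[14,0,-10] → ·  [on edge]
    (3,8)@(7, 17): e=[18,0,-14] → ·  [on edge]
    (2,9)@(5, 19): e=[22,0,-18] → ·  [on edge]
  covered (0 px):
    · · · · · · · ·
    · · · · · · · ·
    · · · · · · · ·
    · · · · · · · ·
    · · · · · · · ·
    · · · · · · · ·
    · · · · · · · ·
    · · · · · · · ·
    · · · · · · · ·
    · · · · · · · ·
T2:
  2·area = 84
  edge (2, 2)→(10, 0): d=(8,-2) top-left  bias=+0
  edge (10, 0)→(4, 12): d=(-6,12) right/bottom  bias=-1
  edge (4, 12)→(2, 2): d=(-2,-10) top-left  bias=+0
    (3,0)@(7, 1): e=[2,30,52] → #
    (4,0)@(9, 1): e=[6,6,72] → #
    (5,0)@(11, 1): e=[10,-18,92] → ·
    (1,1)@(3, 3): e=[10,66,8] → #
    (2,1)@(5, 3): e=[14,42,28] → #
    (4,1)@(9, 3): e=[22,-6,68] → ·
    (1,2)@(3, 5): e=[26,54,4] → #
    (4,2)@(9, 5): e=[38,-18,64] → ·
    (1,3)@(3, 7): e=[42,42,0] → #  [on edge]
    (3,3)@(7, 7): e=[50,-6,40] → ·
    (1,4)@(3, 9): e=[58,30,-4] → ·
    (2,4)@(5, 9): e=[62,6,16] → #
    (2,8)@(5, 17): e=[126,-42,0] → ·  [on edge]
  covered (11 px):
    · · · # # · · ·
    · # # # · · · ·
    · # # # · · · ·
    · # # · · · · ·
    · · # · · · · ·
    · · · · · · · ·
    · · · · · · · ·
    · · · · · · · ·
    · · · · · · · ·
    · · · · · · · ·

Final: [[3,0],[4,0],[1,1],[2,1],[3,1],[1,2],[2,2],[3,2],[1,3],[2,3],[2,4]]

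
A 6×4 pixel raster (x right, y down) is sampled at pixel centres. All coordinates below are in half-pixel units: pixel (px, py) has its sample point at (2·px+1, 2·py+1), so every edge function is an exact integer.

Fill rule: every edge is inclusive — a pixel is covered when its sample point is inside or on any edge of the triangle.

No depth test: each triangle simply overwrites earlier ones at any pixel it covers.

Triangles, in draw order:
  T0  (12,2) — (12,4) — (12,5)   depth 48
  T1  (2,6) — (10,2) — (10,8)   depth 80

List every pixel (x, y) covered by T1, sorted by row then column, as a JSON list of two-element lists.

T0:
  degenerate (2·area = 0) — covers nothing
T1:
  2·area = 48
  edge (2, 6)→(10, 2): d=(8,-4) inclusive
  edge (10, 2)→(10, 8): d=(0,6) inclusive
  edge (10, 8)→(2, 6): d=(-8,-2) inclusive
    (4,1)@(9, 3): e=[4,6,38] → X
    (5,1)@(11, 3): e=[12,-6,42] → .
    (2,2)@(5, 5): e=[4,30,14] → X
    (3,2)@(7, 5): e=[12,18,18] → X
    (5,2)@(11, 5): e=[28,-6,26] → .
    (2,3)@(5, 7): e=[20,30,-2] → .
    (3,3)@(7, 7): e=[28,18,2] → X
    (5,3)@(11, 7): e=[44,-6,10] → .
  covered (6 px):
    . . . . . .
    . . . . X .
    . . X X X .
    . . . X X .

Answer: [[4,1],[2,2],[3,2],[4,2],[3,3],[4,3]]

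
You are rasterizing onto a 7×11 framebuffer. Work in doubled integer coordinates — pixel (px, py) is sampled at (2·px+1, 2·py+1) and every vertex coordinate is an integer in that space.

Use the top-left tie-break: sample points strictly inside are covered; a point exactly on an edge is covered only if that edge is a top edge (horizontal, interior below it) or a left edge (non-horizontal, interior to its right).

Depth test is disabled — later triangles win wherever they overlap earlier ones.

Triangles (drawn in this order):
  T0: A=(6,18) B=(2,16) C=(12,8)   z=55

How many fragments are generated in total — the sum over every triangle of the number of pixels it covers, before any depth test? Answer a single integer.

T0:
  2·area = 52
  edge (6, 18)→(2, 16): d=(-4,-2) top-left  bias=+0
  edge (2, 16)→(12, 8): d=(10,-8) top-left  bias=+0
  edge (12, 8)→(6, 18): d=(-6,10) right/bottom  bias=-1
    (5,4)@(11, 9): e=[46,2,4] → X
    (6,4)@(13, 9): e=[50,18,-16] → .
    (4,5)@(9, 11): e=[34,6,12] → X
    (5,5)@(11, 11): e=[38,22,-8] → .
    (3,6)@(7, 13): e=[22,10,20] → X
    (4,6)@(9, 13): e=[26,26,0] → .  [on edge]
    (2,7)@(5, 15): e=[10,14,28] → X
    (4,7)@(9, 15): e=[18,46,-12] → .
    (2,8)@(5, 17): e=[2,34,16] → X
    (3,8)@(7, 17): e=[6,50,-4] → .
    (2,9)@(5, 19): e=[-6,54,4] → .
  covered (6 px):
    . . . . . . .
    . . . . . . .
    . . . . . . .
    . . . . . . .
    . . . . . X .
    . . . . X . .
    . . . X . . .
    . . X X . . .
    . . X . . . .
    . . . . . . .
    . . . . . . .

Final: 6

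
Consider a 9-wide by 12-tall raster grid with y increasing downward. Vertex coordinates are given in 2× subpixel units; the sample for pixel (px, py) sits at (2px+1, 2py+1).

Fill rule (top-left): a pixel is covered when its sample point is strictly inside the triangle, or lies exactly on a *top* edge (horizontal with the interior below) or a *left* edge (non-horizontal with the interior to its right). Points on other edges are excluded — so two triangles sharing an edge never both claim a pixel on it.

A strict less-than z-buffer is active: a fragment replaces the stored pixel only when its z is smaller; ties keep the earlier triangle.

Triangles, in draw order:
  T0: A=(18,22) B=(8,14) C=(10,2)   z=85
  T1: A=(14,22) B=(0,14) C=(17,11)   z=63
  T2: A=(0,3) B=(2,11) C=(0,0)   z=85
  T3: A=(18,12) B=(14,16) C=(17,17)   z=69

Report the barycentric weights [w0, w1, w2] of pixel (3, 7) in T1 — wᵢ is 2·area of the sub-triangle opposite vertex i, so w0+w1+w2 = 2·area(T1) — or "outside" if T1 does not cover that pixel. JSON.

T0:
  2·area = 136
  edge (18, 22)→(8, 14): d=(-10,-8) top-left  bias=+0
  edge (8, 14)→(10, 2): d=(2,-12) top-left  bias=+0
  edge (10, 2)→(18, 22): d=(8,20) right/bottom  bias=-1
    (5,2)@(11, 5): e=[114,18,4] → #
    (6,2)@(13, 5): e=[130,42,-36] → ·
    (5,3)@(11, 7): e=[94,22,20] → #
    (6,3)@(13, 7): e=[110,46,-20] → ·
    (4,4)@(9, 9): e=[58,2,76] → #
    (6,4)@(13, 9): e=[90,50,-4] → ·
    (4,5)@(9, 11): e=[38,6,92] → #
    (6,5)@(13, 11): e=[70,54,12] → #
    (7,5)@(15, 11): e=[86,78,-28] → ·
    (4,6)@(9, 13): e=[18,10,108] → #
    (7,6)@(15, 13): e=[66,82,-12] → ·
    (4,7)@(9, 15): e=[-2,14,124] → ·
  covered (17 px):
    · · · · · · · · ·
    · · · · · · · · ·
    · · · · · # · · ·
    · · · · · # · · ·
    · · · · # # · · ·
    · · · · # # # · ·
    · · · · # # # · ·
    · · · · · # # # ·
    · · · · · · # # ·
    · · · · · · · # ·
    · · · · · · · · #
    · · · · · · · · ·
T1:
  2·area = 178
  edge (14, 22)→(0, 14): d=(-14,-8) top-left  bias=+0
  edge (0, 14)→(17, 11): d=(17,-3) top-left  bias=+0
  edge (17, 11)→(14, 22): d=(-3,11) right/bottom  bias=-1
    (8,5)@(17, 11): e=[178,0,0] → ·  [on edge]
    (3,6)@(7, 13): e=[70,4,104] → #
    (4,6)@(9, 13): e=[86,10,82] → #
    (5,6)@(11, 13): e=[102,16,60] → #
    (6,6)@(13, 13): e=[118,22,38] → #
    (7,6)@(15, 13): e=[134,28,16] → #
    (8,6)@(17, 13): e=[150,34,-6] → ·
    (1,7)@(3, 15): e=[10,26,142] → #
    (2,7)@(5, 15): e=[26,32,120] → #
    (8,7)@(17, 15): e=[122,68,-12] → ·
    (1,8)@(3, 17): e=[-18,60,136] → ·
    (2,8)@(5, 17): e=[-2,66,114] → ·
  covered (21 px):
    · · · · · · · · ·
    · · · · · · · · ·
    · · · · · · · · ·
    · · · · · · · · ·
    · · · · · · · · ·
    · · · · · · · · ·
    · · · # # # # # ·
    · # # # # # # # ·
    · · · # # # # # ·
    · · · · # # # · ·
    · · · · · · # · ·
    · · · · · · · · ·
T2:
  2·area = 6  (B↔C swapped to make it positive)
  edge (0, 3)→(0, 0): d=(0,-3) top-left  bias=+0
  edge (0, 0)→(2, 11): d=(2,11) right/bottom  bias=-1
  edge (2, 11)→(0, 3): d=(-2,-8) top-left  bias=+0
    (0,3)@(1, 7): e=[3,3,0] → #  [on edge]
    (1,3)@(3, 7): e=[9,-19,16] → ·
    (0,4)@(1, 9): e=[3,7,-4] → ·
    (1,7)@(3, 15): e=[9,-3,0] → ·  [on edge]
    (2,11)@(5, 23): e=[15,-9,0] → ·  [on edge]
  covered (1 px):
    · · · · · · · · ·
    · · · · · · · · ·
    · · · · · · · · ·
    # · · · · · · · ·
    · · · · · · · · ·
    · · · · · · · · ·
    · · · · · · · · ·
    · · · · · · · · ·
    · · · · · · · · ·
    · · · · · · · · ·
    · · · · · · · · ·
    · · · · · · · · ·
T3:
  2·area = 16  (B↔C swapped to make it positive)
  edge (18, 12)→(17, 17): d=(-1,5) right/bottom  bias=-1
  edge (17, 17)→(14, 16): d=(-3,-1) top-left  bias=+0
  edge (14, 16)→(18, 12): d=(4,-4) top-left  bias=+0
    (2,6)@(5, 13): e=[64,0,-48] → ·  [on edge]
    (8,6)@(17, 13): e=[4,12,0] → #  [on edge]
    (5,7)@(11, 15): e=[32,0,-16] → ·  [on edge]
    (7,7)@(15, 15): e=[12,4,0] → #  [on edge]
    (6,8)@(13, 17): e=[20,-4,0] → ·  [on edge]
    (7,8)@(15, 17): e=[10,-2,8] → ·
    (8,8)@(17, 17): e=[0,0,16] → ·  [on edge]
    (5,9)@(11, 19): e=[28,-12,0] → ·  [on edge]
    (4,10)@(9, 21): e=[36,-20,0] → ·  [on edge]
    (3,11)@(7, 23): e=[44,-28,0] → ·  [on edge]
  covered (3 px):
    · · · · · · · · ·
    · · · · · · · · ·
    · · · · · · · · ·
    · · · · · · · · ·
    · · · · · · · · ·
    · · · · · · · · ·
    · · · · · · · · #
    · · · · · · · # #
    · · · · · · · · ·
    · · · · · · · · ·
    · · · · · · · · ·
    · · · · · · · · ·

Answer: [38,98,42]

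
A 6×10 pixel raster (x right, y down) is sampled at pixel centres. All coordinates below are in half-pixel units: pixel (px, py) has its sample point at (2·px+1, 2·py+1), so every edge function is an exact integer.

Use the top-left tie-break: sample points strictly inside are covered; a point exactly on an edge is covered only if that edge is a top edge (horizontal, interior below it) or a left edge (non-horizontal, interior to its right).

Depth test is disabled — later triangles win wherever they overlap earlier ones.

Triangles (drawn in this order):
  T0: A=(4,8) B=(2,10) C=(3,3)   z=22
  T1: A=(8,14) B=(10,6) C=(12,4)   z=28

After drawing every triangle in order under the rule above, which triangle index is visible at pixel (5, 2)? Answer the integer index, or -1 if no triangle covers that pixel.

T0:
  2·area = 12
  edge (4, 8)→(2, 10): d=(-2,2) right/bottom  bias=-1
  edge (2, 10)→(3, 3): d=(1,-7) top-left  bias=+0
  edge (3, 3)→(4, 8): d=(1,5) right/bottom  bias=-1
    (5,0)@(11, 1): e=[0,54,-42] → ·  [on edge]
    (1,1)@(3, 3): e=[12,0,0] → ·  [on edge]
    (4,1)@(9, 3): e=[0,42,-30] → ·  [on edge]
    (1,2)@(3, 5): e=[8,2,2] → #
    (2,2)@(5, 5): e=[4,16,-8] → ·
    (3,2)@(7, 5): e=[0,30,-18] → ·  [on edge]
    (1,3)@(3, 7): e=[4,4,4] → #
    (2,3)@(5, 7): e=[0,18,-6] → ·  [on edge]
    (1,4)@(3, 9): e=[0,6,6] → ·  [on edge]
    (0,5)@(1, 11): e=[0,-6,18] → ·  [on edge]
    (2,6)@(5, 13): e=[-12,24,0] → ·  [on edge]
    (0,8)@(1, 17): e=[-12,0,24] → ·  [on edge]
  covered (2 px):
    · · · · · ·
    · · · · · ·
    · # · · · ·
    · # · · · ·
    · · · · · ·
    · · · · · ·
    · · · · · ·
    · · · · · ·
    · · · · · ·
    · · · · · ·
T1:
  2·area = 12
  edge (8, 14)→(10, 6): d=(2,-8) top-left  bias=+0
  edge (10, 6)→(12, 4): d=(2,-2) top-left  bias=+0
  edge (12, 4)→(8, 14): d=(-4,10) right/bottom  bias=-1
    (5,2)@(11, 5): e=[6,0,6] → #  [on edge]
    (4,3)@(9, 7): e=[-6,0,18] → ·  [on edge]
    (5,3)@(11, 7): e=[10,4,-2] → ·
    (3,4)@(7, 9): e=[-18,0,30] → ·  [on edge]
    (2,5)@(5, 11): e=[-30,0,42] → ·  [on edge]
    (4,5)@(9, 11): e=[2,8,2] → #
    (5,5)@(11, 11): e=[18,12,-18] → ·
    (1,6)@(3, 13): e=[-42,0,54] → ·  [on edge]
    (4,6)@(9, 13): e=[6,12,-6] → ·
    (0,7)@(1, 15): e=[-54,0,66] → ·  [on edge]
  covered (2 px):
    · · · · · ·
    · · · · · ·
    · · · · · #
    · · · · · ·
    · · · · · ·
    · · · · # ·
    · · · · · ·
    · · · · · ·
    · · · · · ·
    · · · · · ·

Z-buffer (winner per pixel, '.' = empty):
  . . . . . .
  . . . . . .
  . 0 . . . 1
  . 0 . . . .
  . . . . . .
  . . . . 1 .
  . . . . . .
  . . . . . .
  . . . . . .
  . . . . . .

Result: 1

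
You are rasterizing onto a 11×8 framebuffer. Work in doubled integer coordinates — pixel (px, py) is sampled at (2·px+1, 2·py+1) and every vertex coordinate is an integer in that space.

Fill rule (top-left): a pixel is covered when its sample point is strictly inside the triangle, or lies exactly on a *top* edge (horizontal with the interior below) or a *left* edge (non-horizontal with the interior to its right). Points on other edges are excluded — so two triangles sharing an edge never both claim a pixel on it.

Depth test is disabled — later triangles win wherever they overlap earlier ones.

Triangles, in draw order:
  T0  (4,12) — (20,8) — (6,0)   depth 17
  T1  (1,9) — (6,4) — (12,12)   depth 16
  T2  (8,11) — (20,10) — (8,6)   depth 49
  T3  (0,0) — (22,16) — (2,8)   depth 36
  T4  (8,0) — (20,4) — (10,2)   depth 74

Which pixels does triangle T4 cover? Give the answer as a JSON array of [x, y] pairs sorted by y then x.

T0:
  2·area = 184  (B↔C swapped to make it positive)
  edge (4, 12)→(6, 0): d=(2,-12) top-left  bias=+0
  edge (6, 0)→(20, 8): d=(14,8) right/bottom  bias=-1
  edge (20, 8)→(4, 12): d=(-16,4) right/bottom  bias=-1
    (3,0)@(7, 1): e=[14,6,164] → X
    (4,0)@(9, 1): e=[38,-10,156] → .
    (3,1)@(7, 3): e=[18,34,132] → X
    (4,1)@(9, 3): e=[42,18,124] → X
    (5,1)@(11, 3): e=[66,2,116] → X
    (6,1)@(13, 3): e=[90,-14,108] → .
    (3,2)@(7, 5): e=[22,62,100] → X
    (6,2)@(13, 5): e=[94,14,76] → X
    (7,2)@(15, 5): e=[118,-2,68] → .
    (2,3)@(5, 7): e=[2,106,76] → X
    (7,3)@(15, 7): e=[122,26,36] → X
    (8,3)@(17, 7): e=[146,10,28] → X
  covered (23 px):
    . . . X . . . . . . .
    . . . X X X . . . . .
    . . . X X X X . . . .
    . . X X X X X X X . .
    . . X X X X X X . . .
    . . X X . . . . . . .
    . . . . . . . . . . .
    . . . . . . . . . . .
T1:
  2·area = 70
  edge (1, 9)→(6, 4): d=(5,-5) top-left  bias=+0
  edge (6, 4)→(12, 12): d=(6,8) right/bottom  bias=-1
  edge (12, 12)→(1, 9): d=(-11,-3) top-left  bias=+0
    (4,0)@(9, 1): e=[0,-42,112] → .  [on edge]
    (3,1)@(7, 3): e=[0,-14,84] → .  [on edge]
    (2,2)@(5, 5): e=[0,14,56] → X  [on edge]
    (3,2)@(7, 5): e=[10,-2,62] → .
    (1,3)@(3, 7): e=[0,42,28] → X  [on edge]
    (3,3)@(7, 7): e=[20,10,40] → X
    (4,3)@(9, 7): e=[30,-6,46] → .
    (0,4)@(1, 9): e=[0,70,0] → X  [on edge]
    (4,4)@(9, 9): e=[40,6,24] → X
    (5,4)@(11, 9): e=[50,-10,30] → .
    (0,5)@(1, 11): e=[10,82,-22] → .
    (1,5)@(3, 11): e=[20,66,-16] → .
  covered (11 px):
    . . . . . . . . . . .
    . . . . . . . . . . .
    . . X . . . . . . . .
    . X X X . . . . . . .
    X X X X X . . . . . .
    . . . . X X . . . . .
    . . . . . . . . . . .
    . . . . . . . . . . .
T2:
  2·area = 60  (B↔C swapped to make it positive)
  edge (8, 11)→(8, 6): d=(0,-5) top-left  bias=+0
  edge (8, 6)→(20, 10): d=(12,4) right/bottom  bias=-1
  edge (20, 10)→(8, 11): d=(-12,1) right/bottom  bias=-1
    (2,2)@(5, 5): e=[-15,0,75] → .  [on edge]
    (4,3)@(9, 7): e=[5,8,47] → X
    (5,3)@(11, 7): e=[15,0,45] → .  [on edge]
    (4,4)@(9, 9): e=[5,32,23] → X
    (5,4)@(11, 9): e=[15,24,21] → X
    (6,4)@(13, 9): e=[25,16,19] → X
    (7,4)@(15, 9): e=[35,8,17] → X
    (8,4)@(17, 9): e=[45,0,15] → .  [on edge]
    (4,5)@(9, 11): e=[5,56,-1] → .
    (5,5)@(11, 11): e=[15,48,-3] → .
    (6,5)@(13, 11): e=[25,40,-5] → .
    (7,5)@(15, 11): e=[35,32,-7] → .
  covered (5 px):
    . . . . . . . . . . .
    . . . . . . . . . . .
    . . . . . . . . . . .
    . . . . X . . . . . .
    . . . . X X X X . . .
    . . . . . . . . . . .
    . . . . . . . . . . .
    . . . . . . . . . . .
T3:
  2·area = 144
  edge (0, 0)→(22, 16): d=(22,16) right/bottom  bias=-1
  edge (22, 16)→(2, 8): d=(-20,-8) top-left  bias=+0
  edge (2, 8)→(0, 0): d=(-2,-8) top-left  bias=+0
    (0,0)@(1, 1): e=[6,132,6] → X
    (1,0)@(3, 1): e=[-26,148,22] → .
    (0,1)@(1, 3): e=[50,92,2] → X
    (1,1)@(3, 3): e=[18,108,18] → X
    (2,1)@(5, 3): e=[-14,124,34] → .
    (0,2)@(1, 5): e=[94,52,-2] → .
    (1,2)@(3, 5): e=[62,68,14] → X
    (2,2)@(5, 5): e=[30,84,30] → X
    (3,2)@(7, 5): e=[-2,100,46] → .
    (1,3)@(3, 7): e=[106,28,10] → X
    (3,3)@(7, 7): e=[42,60,42] → X
    (4,3)@(9, 7): e=[10,76,58] → X
  covered (18 px):
    X . . . . . . . . . .
    X X . . . . . . . . .
    . X X . . . . . . . .
    . X X X X . . . . . .
    . . X X X X . . . . .
    . . . . . X X X . . .
    . . . . . . . X X . .
    . . . . . . . . . . .
T4:
  2·area = 16
  edge (8, 0)→(20, 4): d=(12,4) right/bottom  bias=-1
  edge (20, 4)→(10, 2): d=(-10,-2) top-left  bias=+0
  edge (10, 2)→(8, 0): d=(-2,-2) top-left  bias=+0
    (2,0)@(5, 1): e=[24,0,-8] → .  [on edge]
    (4,0)@(9, 1): e=[8,8,0] → X  [on edge]
    (5,0)@(11, 1): e=[0,12,4] → .  [on edge]
    (4,1)@(9, 3): e=[32,-12,-4] → .
    (5,1)@(11, 3): e=[24,-8,0] → .  [on edge]
    (7,1)@(15, 3): e=[8,0,8] → X  [on edge]
    (8,1)@(17, 3): e=[0,4,12] → .  [on edge]
    (6,2)@(13, 5): e=[40,-24,0] → .  [on edge]
    (7,2)@(15, 5): e=[32,-20,4] → .
    (7,3)@(15, 7): e=[56,-40,0] → .  [on edge]
    (8,4)@(17, 9): e=[72,-56,0] → .  [on edge]
    (9,5)@(19, 11): e=[88,-72,0] → .  [on edge]
    (10,6)@(21, 13): e=[104,-88,0] → .  [on edge]
  covered (2 px):
    . . . . X . . . . . .
    . . . . . . . X . . .
    . . . . . . . . . . .
    . . . . . . . . . . .
    . . . . . . . . . . .
    . . . . . . . . . . .
    . . . . . . . . . . .
    . . . . . . . . . . .

Result: [[4,0],[7,1]]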